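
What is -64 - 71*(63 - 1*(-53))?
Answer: -8300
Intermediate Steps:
-64 - 71*(63 - 1*(-53)) = -64 - 71*(63 + 53) = -64 - 71*116 = -64 - 8236 = -8300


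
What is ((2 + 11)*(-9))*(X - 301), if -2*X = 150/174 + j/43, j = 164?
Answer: 88513425/2494 ≈ 35491.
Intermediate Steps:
X = -5831/2494 (X = -(150/174 + 164/43)/2 = -(150*(1/174) + 164*(1/43))/2 = -(25/29 + 164/43)/2 = -½*5831/1247 = -5831/2494 ≈ -2.3380)
((2 + 11)*(-9))*(X - 301) = ((2 + 11)*(-9))*(-5831/2494 - 301) = (13*(-9))*(-756525/2494) = -117*(-756525/2494) = 88513425/2494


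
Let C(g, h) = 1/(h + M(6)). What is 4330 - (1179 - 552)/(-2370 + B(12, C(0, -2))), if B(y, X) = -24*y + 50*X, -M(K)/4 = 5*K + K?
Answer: 840321241/194059 ≈ 4330.2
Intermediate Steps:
M(K) = -24*K (M(K) = -4*(5*K + K) = -24*K)
C(g, h) = 1/(-144 + h) (C(g, h) = 1/(h - 24*6) = 1/(h - 144) = 1/(-144 + h))
4330 - (1179 - 552)/(-2370 + B(12, C(0, -2))) = 4330 - (1179 - 552)/(-2370 + (-24*12 + 50/(-144 - 2))) = 4330 - 627/(-2370 + (-288 + 50/(-146))) = 4330 - 627/(-2370 + (-288 + 50*(-1/146))) = 4330 - 627/(-2370 + (-288 - 25/73)) = 4330 - 627/(-2370 - 21049/73) = 4330 - 627/(-194059/73) = 4330 - 627*(-73)/194059 = 4330 - 1*(-45771/194059) = 4330 + 45771/194059 = 840321241/194059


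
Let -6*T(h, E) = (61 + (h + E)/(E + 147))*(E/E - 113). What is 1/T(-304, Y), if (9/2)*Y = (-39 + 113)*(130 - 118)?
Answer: 3099/3510808 ≈ 0.00088270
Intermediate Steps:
Y = 592/3 (Y = 2*((-39 + 113)*(130 - 118))/9 = 2*(74*12)/9 = (2/9)*888 = 592/3 ≈ 197.33)
T(h, E) = 3416/3 + 56*(E + h)/(3*(147 + E)) (T(h, E) = -(61 + (h + E)/(E + 147))*(E/E - 113)/6 = -(61 + (E + h)/(147 + E))*(1 - 113)/6 = -(61 + (E + h)/(147 + E))*(-112)/6 = -(-6832 - 112*(E + h)/(147 + E))/6 = 3416/3 + 56*(E + h)/(3*(147 + E)))
1/T(-304, Y) = 1/(56*(8967 - 304 + 62*(592/3))/(3*(147 + 592/3))) = 1/(56*(8967 - 304 + 36704/3)/(3*(1033/3))) = 1/((56/3)*(3/1033)*(62693/3)) = 1/(3510808/3099) = 3099/3510808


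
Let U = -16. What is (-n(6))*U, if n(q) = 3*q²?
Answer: 1728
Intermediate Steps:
(-n(6))*U = -3*6²*(-16) = -3*36*(-16) = -1*108*(-16) = -108*(-16) = 1728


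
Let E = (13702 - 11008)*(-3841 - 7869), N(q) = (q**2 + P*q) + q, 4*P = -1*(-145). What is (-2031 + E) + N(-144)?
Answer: -31533399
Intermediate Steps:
P = 145/4 (P = (-1*(-145))/4 = (1/4)*145 = 145/4 ≈ 36.250)
N(q) = q**2 + 149*q/4 (N(q) = (q**2 + 145*q/4) + q = q**2 + 149*q/4)
E = -31546740 (E = 2694*(-11710) = -31546740)
(-2031 + E) + N(-144) = (-2031 - 31546740) + (1/4)*(-144)*(149 + 4*(-144)) = -31548771 + (1/4)*(-144)*(149 - 576) = -31548771 + (1/4)*(-144)*(-427) = -31548771 + 15372 = -31533399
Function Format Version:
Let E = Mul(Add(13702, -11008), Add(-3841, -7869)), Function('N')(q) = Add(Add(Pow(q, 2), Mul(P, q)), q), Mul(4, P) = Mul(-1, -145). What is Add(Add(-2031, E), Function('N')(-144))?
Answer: -31533399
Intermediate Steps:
P = Rational(145, 4) (P = Mul(Rational(1, 4), Mul(-1, -145)) = Mul(Rational(1, 4), 145) = Rational(145, 4) ≈ 36.250)
Function('N')(q) = Add(Pow(q, 2), Mul(Rational(149, 4), q)) (Function('N')(q) = Add(Add(Pow(q, 2), Mul(Rational(145, 4), q)), q) = Add(Pow(q, 2), Mul(Rational(149, 4), q)))
E = -31546740 (E = Mul(2694, -11710) = -31546740)
Add(Add(-2031, E), Function('N')(-144)) = Add(Add(-2031, -31546740), Mul(Rational(1, 4), -144, Add(149, Mul(4, -144)))) = Add(-31548771, Mul(Rational(1, 4), -144, Add(149, -576))) = Add(-31548771, Mul(Rational(1, 4), -144, -427)) = Add(-31548771, 15372) = -31533399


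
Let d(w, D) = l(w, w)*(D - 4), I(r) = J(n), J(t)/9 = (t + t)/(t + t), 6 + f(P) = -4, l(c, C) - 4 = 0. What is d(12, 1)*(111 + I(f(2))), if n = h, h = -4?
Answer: -1440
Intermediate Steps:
n = -4
l(c, C) = 4 (l(c, C) = 4 + 0 = 4)
f(P) = -10 (f(P) = -6 - 4 = -10)
J(t) = 9 (J(t) = 9*((t + t)/(t + t)) = 9*((2*t)/((2*t))) = 9*((2*t)*(1/(2*t))) = 9*1 = 9)
I(r) = 9
d(w, D) = -16 + 4*D (d(w, D) = 4*(D - 4) = 4*(-4 + D) = -16 + 4*D)
d(12, 1)*(111 + I(f(2))) = (-16 + 4*1)*(111 + 9) = (-16 + 4)*120 = -12*120 = -1440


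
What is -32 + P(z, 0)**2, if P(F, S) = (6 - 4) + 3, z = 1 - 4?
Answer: -7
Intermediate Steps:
z = -3
P(F, S) = 5 (P(F, S) = 2 + 3 = 5)
-32 + P(z, 0)**2 = -32 + 5**2 = -32 + 25 = -7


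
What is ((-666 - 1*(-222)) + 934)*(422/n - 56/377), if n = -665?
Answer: -2748676/7163 ≈ -383.73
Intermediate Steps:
((-666 - 1*(-222)) + 934)*(422/n - 56/377) = ((-666 - 1*(-222)) + 934)*(422/(-665) - 56/377) = ((-666 + 222) + 934)*(422*(-1/665) - 56*1/377) = (-444 + 934)*(-422/665 - 56/377) = 490*(-196334/250705) = -2748676/7163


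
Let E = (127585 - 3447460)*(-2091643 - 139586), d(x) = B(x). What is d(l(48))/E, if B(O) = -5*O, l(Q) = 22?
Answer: -2/134680025025 ≈ -1.4850e-11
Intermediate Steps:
d(x) = -5*x
E = 7407401376375 (E = -3319875*(-2231229) = 7407401376375)
d(l(48))/E = -5*22/7407401376375 = -110*1/7407401376375 = -2/134680025025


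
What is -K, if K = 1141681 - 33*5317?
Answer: -966220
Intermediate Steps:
K = 966220 (K = 1141681 - 175461 = 966220)
-K = -1*966220 = -966220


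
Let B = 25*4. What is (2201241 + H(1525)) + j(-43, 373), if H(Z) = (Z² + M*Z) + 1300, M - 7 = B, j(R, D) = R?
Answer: 4691298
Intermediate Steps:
B = 100
M = 107 (M = 7 + 100 = 107)
H(Z) = 1300 + Z² + 107*Z (H(Z) = (Z² + 107*Z) + 1300 = 1300 + Z² + 107*Z)
(2201241 + H(1525)) + j(-43, 373) = (2201241 + (1300 + 1525² + 107*1525)) - 43 = (2201241 + (1300 + 2325625 + 163175)) - 43 = (2201241 + 2490100) - 43 = 4691341 - 43 = 4691298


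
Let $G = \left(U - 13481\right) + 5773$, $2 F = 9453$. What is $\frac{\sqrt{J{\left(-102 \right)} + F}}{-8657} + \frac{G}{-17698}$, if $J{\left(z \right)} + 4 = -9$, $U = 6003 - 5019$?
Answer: $\frac{3362}{8849} - \frac{\sqrt{18854}}{17314} \approx 0.372$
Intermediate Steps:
$U = 984$
$J{\left(z \right)} = -13$ ($J{\left(z \right)} = -4 - 9 = -13$)
$F = \frac{9453}{2}$ ($F = \frac{1}{2} \cdot 9453 = \frac{9453}{2} \approx 4726.5$)
$G = -6724$ ($G = \left(984 - 13481\right) + 5773 = -12497 + 5773 = -6724$)
$\frac{\sqrt{J{\left(-102 \right)} + F}}{-8657} + \frac{G}{-17698} = \frac{\sqrt{-13 + \frac{9453}{2}}}{-8657} - \frac{6724}{-17698} = \sqrt{\frac{9427}{2}} \left(- \frac{1}{8657}\right) - - \frac{3362}{8849} = \frac{\sqrt{18854}}{2} \left(- \frac{1}{8657}\right) + \frac{3362}{8849} = - \frac{\sqrt{18854}}{17314} + \frac{3362}{8849} = \frac{3362}{8849} - \frac{\sqrt{18854}}{17314}$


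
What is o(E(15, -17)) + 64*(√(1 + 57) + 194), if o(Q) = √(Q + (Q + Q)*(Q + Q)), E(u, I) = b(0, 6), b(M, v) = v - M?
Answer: 12416 + 5*√6 + 64*√58 ≈ 12916.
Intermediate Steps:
E(u, I) = 6 (E(u, I) = 6 - 1*0 = 6 + 0 = 6)
o(Q) = √(Q + 4*Q²) (o(Q) = √(Q + (2*Q)*(2*Q)) = √(Q + 4*Q²))
o(E(15, -17)) + 64*(√(1 + 57) + 194) = √(6*(1 + 4*6)) + 64*(√(1 + 57) + 194) = √(6*(1 + 24)) + 64*(√58 + 194) = √(6*25) + 64*(194 + √58) = √150 + (12416 + 64*√58) = 5*√6 + (12416 + 64*√58) = 12416 + 5*√6 + 64*√58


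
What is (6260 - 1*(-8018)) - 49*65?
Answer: 11093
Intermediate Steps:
(6260 - 1*(-8018)) - 49*65 = (6260 + 8018) - 3185 = 14278 - 3185 = 11093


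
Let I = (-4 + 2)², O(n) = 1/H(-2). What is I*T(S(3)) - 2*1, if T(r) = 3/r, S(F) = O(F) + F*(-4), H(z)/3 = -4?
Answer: -434/145 ≈ -2.9931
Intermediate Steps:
H(z) = -12 (H(z) = 3*(-4) = -12)
O(n) = -1/12 (O(n) = 1/(-12) = -1/12)
S(F) = -1/12 - 4*F (S(F) = -1/12 + F*(-4) = -1/12 - 4*F)
I = 4 (I = (-2)² = 4)
I*T(S(3)) - 2*1 = 4*(3/(-1/12 - 4*3)) - 2*1 = 4*(3/(-1/12 - 12)) - 2 = 4*(3/(-145/12)) - 2 = 4*(3*(-12/145)) - 2 = 4*(-36/145) - 2 = -144/145 - 2 = -434/145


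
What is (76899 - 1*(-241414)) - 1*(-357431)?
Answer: 675744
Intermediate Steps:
(76899 - 1*(-241414)) - 1*(-357431) = (76899 + 241414) + 357431 = 318313 + 357431 = 675744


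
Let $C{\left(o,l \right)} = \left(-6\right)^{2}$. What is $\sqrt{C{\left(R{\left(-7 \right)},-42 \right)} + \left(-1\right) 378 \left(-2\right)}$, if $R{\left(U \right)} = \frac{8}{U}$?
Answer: $6 \sqrt{22} \approx 28.142$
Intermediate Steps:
$C{\left(o,l \right)} = 36$
$\sqrt{C{\left(R{\left(-7 \right)},-42 \right)} + \left(-1\right) 378 \left(-2\right)} = \sqrt{36 + \left(-1\right) 378 \left(-2\right)} = \sqrt{36 - -756} = \sqrt{36 + 756} = \sqrt{792} = 6 \sqrt{22}$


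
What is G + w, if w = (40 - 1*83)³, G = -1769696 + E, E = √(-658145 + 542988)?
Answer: -1849203 + I*√115157 ≈ -1.8492e+6 + 339.35*I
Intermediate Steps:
E = I*√115157 (E = √(-115157) = I*√115157 ≈ 339.35*I)
G = -1769696 + I*√115157 ≈ -1.7697e+6 + 339.35*I
w = -79507 (w = (40 - 83)³ = (-43)³ = -79507)
G + w = (-1769696 + I*√115157) - 79507 = -1849203 + I*√115157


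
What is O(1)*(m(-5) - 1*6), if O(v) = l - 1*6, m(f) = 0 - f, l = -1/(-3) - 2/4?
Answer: 37/6 ≈ 6.1667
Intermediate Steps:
l = -1/6 (l = -1*(-1/3) - 2*1/4 = 1/3 - 1/2 = -1/6 ≈ -0.16667)
m(f) = -f
O(v) = -37/6 (O(v) = -1/6 - 1*6 = -1/6 - 6 = -37/6)
O(1)*(m(-5) - 1*6) = -37*(-1*(-5) - 1*6)/6 = -37*(5 - 6)/6 = -37/6*(-1) = 37/6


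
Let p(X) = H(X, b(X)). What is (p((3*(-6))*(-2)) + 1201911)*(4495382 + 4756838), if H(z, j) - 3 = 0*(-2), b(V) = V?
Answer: 11120372749080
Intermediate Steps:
H(z, j) = 3 (H(z, j) = 3 + 0*(-2) = 3 + 0 = 3)
p(X) = 3
(p((3*(-6))*(-2)) + 1201911)*(4495382 + 4756838) = (3 + 1201911)*(4495382 + 4756838) = 1201914*9252220 = 11120372749080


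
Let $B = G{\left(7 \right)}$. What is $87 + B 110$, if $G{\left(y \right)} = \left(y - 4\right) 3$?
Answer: $1077$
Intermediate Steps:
$G{\left(y \right)} = -12 + 3 y$ ($G{\left(y \right)} = \left(-4 + y\right) 3 = -12 + 3 y$)
$B = 9$ ($B = -12 + 3 \cdot 7 = -12 + 21 = 9$)
$87 + B 110 = 87 + 9 \cdot 110 = 87 + 990 = 1077$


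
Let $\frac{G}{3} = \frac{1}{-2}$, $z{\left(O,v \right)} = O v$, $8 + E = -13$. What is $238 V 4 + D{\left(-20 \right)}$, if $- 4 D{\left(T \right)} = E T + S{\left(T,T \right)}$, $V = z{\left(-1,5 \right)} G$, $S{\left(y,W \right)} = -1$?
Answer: $\frac{28141}{4} \approx 7035.3$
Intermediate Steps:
$E = -21$ ($E = -8 - 13 = -21$)
$G = - \frac{3}{2}$ ($G = \frac{3}{-2} = 3 \left(- \frac{1}{2}\right) = - \frac{3}{2} \approx -1.5$)
$V = \frac{15}{2}$ ($V = \left(-1\right) 5 \left(- \frac{3}{2}\right) = \left(-5\right) \left(- \frac{3}{2}\right) = \frac{15}{2} \approx 7.5$)
$D{\left(T \right)} = \frac{1}{4} + \frac{21 T}{4}$ ($D{\left(T \right)} = - \frac{- 21 T - 1}{4} = - \frac{-1 - 21 T}{4} = \frac{1}{4} + \frac{21 T}{4}$)
$238 V 4 + D{\left(-20 \right)} = 238 \cdot \frac{15}{2} \cdot 4 + \left(\frac{1}{4} + \frac{21}{4} \left(-20\right)\right) = 238 \cdot 30 + \left(\frac{1}{4} - 105\right) = 7140 - \frac{419}{4} = \frac{28141}{4}$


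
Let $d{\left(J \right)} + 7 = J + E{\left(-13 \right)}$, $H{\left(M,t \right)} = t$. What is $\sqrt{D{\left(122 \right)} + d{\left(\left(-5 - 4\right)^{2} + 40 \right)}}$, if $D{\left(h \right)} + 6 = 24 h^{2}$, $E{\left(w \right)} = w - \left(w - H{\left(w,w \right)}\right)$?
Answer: $\sqrt{357311} \approx 597.75$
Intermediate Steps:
$E{\left(w \right)} = w$ ($E{\left(w \right)} = w + \left(w - w\right) = w + 0 = w$)
$D{\left(h \right)} = -6 + 24 h^{2}$
$d{\left(J \right)} = -20 + J$ ($d{\left(J \right)} = -7 + \left(J - 13\right) = -7 + \left(-13 + J\right) = -20 + J$)
$\sqrt{D{\left(122 \right)} + d{\left(\left(-5 - 4\right)^{2} + 40 \right)}} = \sqrt{\left(-6 + 24 \cdot 122^{2}\right) - \left(-20 - \left(-5 - 4\right)^{2}\right)} = \sqrt{\left(-6 + 24 \cdot 14884\right) + \left(-20 + \left(\left(-9\right)^{2} + 40\right)\right)} = \sqrt{\left(-6 + 357216\right) + \left(-20 + \left(81 + 40\right)\right)} = \sqrt{357210 + \left(-20 + 121\right)} = \sqrt{357210 + 101} = \sqrt{357311}$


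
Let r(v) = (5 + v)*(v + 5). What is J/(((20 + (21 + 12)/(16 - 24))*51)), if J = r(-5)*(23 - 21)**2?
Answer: 0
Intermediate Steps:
r(v) = (5 + v)**2 (r(v) = (5 + v)*(5 + v) = (5 + v)**2)
J = 0 (J = (5 - 5)**2*(23 - 21)**2 = 0**2*2**2 = 0*4 = 0)
J/(((20 + (21 + 12)/(16 - 24))*51)) = 0/(((20 + (21 + 12)/(16 - 24))*51)) = 0/(((20 + 33/(-8))*51)) = 0/(((20 + 33*(-1/8))*51)) = 0/(((20 - 33/8)*51)) = 0/(((127/8)*51)) = 0/(6477/8) = 0*(8/6477) = 0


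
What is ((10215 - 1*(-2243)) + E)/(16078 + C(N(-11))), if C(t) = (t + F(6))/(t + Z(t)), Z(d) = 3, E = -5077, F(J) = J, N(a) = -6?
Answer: 7381/16078 ≈ 0.45907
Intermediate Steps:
C(t) = (6 + t)/(3 + t) (C(t) = (t + 6)/(t + 3) = (6 + t)/(3 + t))
((10215 - 1*(-2243)) + E)/(16078 + C(N(-11))) = ((10215 - 1*(-2243)) - 5077)/(16078 + (6 - 6)/(3 - 6)) = ((10215 + 2243) - 5077)/(16078 + 0/(-3)) = (12458 - 5077)/(16078 - ⅓*0) = 7381/(16078 + 0) = 7381/16078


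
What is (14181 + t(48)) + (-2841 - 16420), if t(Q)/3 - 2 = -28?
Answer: -5158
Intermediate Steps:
t(Q) = -78 (t(Q) = 6 + 3*(-28) = 6 - 84 = -78)
(14181 + t(48)) + (-2841 - 16420) = (14181 - 78) + (-2841 - 16420) = 14103 - 19261 = -5158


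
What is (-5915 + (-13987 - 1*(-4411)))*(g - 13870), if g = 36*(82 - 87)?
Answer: 217648550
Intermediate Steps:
g = -180 (g = 36*(-5) = -180)
(-5915 + (-13987 - 1*(-4411)))*(g - 13870) = (-5915 + (-13987 - 1*(-4411)))*(-180 - 13870) = (-5915 + (-13987 + 4411))*(-14050) = (-5915 - 9576)*(-14050) = -15491*(-14050) = 217648550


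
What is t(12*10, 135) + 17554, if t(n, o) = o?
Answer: 17689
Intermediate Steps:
t(12*10, 135) + 17554 = 135 + 17554 = 17689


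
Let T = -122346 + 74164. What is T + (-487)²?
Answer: 188987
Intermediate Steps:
T = -48182
T + (-487)² = -48182 + (-487)² = -48182 + 237169 = 188987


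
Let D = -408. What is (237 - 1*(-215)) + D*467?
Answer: -190084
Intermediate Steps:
(237 - 1*(-215)) + D*467 = (237 - 1*(-215)) - 408*467 = (237 + 215) - 190536 = 452 - 190536 = -190084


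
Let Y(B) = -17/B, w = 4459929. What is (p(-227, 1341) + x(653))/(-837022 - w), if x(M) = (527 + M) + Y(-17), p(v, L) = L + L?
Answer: -3863/5296951 ≈ -0.00072929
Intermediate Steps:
p(v, L) = 2*L
x(M) = 528 + M (x(M) = (527 + M) - 17/(-17) = (527 + M) - 17*(-1/17) = (527 + M) + 1 = 528 + M)
(p(-227, 1341) + x(653))/(-837022 - w) = (2*1341 + (528 + 653))/(-837022 - 1*4459929) = (2682 + 1181)/(-837022 - 4459929) = 3863/(-5296951) = 3863*(-1/5296951) = -3863/5296951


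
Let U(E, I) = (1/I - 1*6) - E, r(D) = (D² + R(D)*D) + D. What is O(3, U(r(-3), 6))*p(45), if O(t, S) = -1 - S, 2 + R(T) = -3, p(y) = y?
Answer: 2325/2 ≈ 1162.5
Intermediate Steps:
R(T) = -5 (R(T) = -2 - 3 = -5)
r(D) = D² - 4*D (r(D) = (D² - 5*D) + D = D² - 4*D)
U(E, I) = -6 + 1/I - E (U(E, I) = (1/I - 6) - E = (-6 + 1/I) - E = -6 + 1/I - E)
O(3, U(r(-3), 6))*p(45) = (-1 - (-6 + 1/6 - (-3)*(-4 - 3)))*45 = (-1 - (-6 + ⅙ - (-3)*(-7)))*45 = (-1 - (-6 + ⅙ - 1*21))*45 = (-1 - (-6 + ⅙ - 21))*45 = (-1 - 1*(-161/6))*45 = (-1 + 161/6)*45 = (155/6)*45 = 2325/2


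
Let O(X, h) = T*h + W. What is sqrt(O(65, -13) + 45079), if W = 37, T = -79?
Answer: 3*sqrt(5127) ≈ 214.81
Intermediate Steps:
O(X, h) = 37 - 79*h (O(X, h) = -79*h + 37 = 37 - 79*h)
sqrt(O(65, -13) + 45079) = sqrt((37 - 79*(-13)) + 45079) = sqrt((37 + 1027) + 45079) = sqrt(1064 + 45079) = sqrt(46143) = 3*sqrt(5127)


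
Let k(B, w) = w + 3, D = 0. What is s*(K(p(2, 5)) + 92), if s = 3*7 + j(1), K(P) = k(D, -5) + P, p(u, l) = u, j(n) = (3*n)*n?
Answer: 2208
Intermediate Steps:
j(n) = 3*n²
k(B, w) = 3 + w
K(P) = -2 + P (K(P) = (3 - 5) + P = -2 + P)
s = 24 (s = 3*7 + 3*1² = 21 + 3*1 = 21 + 3 = 24)
s*(K(p(2, 5)) + 92) = 24*((-2 + 2) + 92) = 24*(0 + 92) = 24*92 = 2208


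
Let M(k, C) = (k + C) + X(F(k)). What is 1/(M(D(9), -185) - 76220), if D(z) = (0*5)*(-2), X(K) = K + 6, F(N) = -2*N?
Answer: -1/76399 ≈ -1.3089e-5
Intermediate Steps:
X(K) = 6 + K
D(z) = 0 (D(z) = 0*(-2) = 0)
M(k, C) = 6 + C - k (M(k, C) = (k + C) + (6 - 2*k) = (C + k) + (6 - 2*k) = 6 + C - k)
1/(M(D(9), -185) - 76220) = 1/((6 - 185 - 1*0) - 76220) = 1/((6 - 185 + 0) - 76220) = 1/(-179 - 76220) = 1/(-76399) = -1/76399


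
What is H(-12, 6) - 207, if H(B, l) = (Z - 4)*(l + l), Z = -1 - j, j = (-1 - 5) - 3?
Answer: -159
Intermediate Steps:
j = -9 (j = -6 - 3 = -9)
Z = 8 (Z = -1 - 1*(-9) = -1 + 9 = 8)
H(B, l) = 8*l (H(B, l) = (8 - 4)*(l + l) = 4*(2*l) = 8*l)
H(-12, 6) - 207 = 8*6 - 207 = 48 - 207 = -159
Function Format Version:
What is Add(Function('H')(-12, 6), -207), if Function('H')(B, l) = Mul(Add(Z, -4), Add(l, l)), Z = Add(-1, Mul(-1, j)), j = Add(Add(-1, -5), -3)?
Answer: -159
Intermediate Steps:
j = -9 (j = Add(-6, -3) = -9)
Z = 8 (Z = Add(-1, Mul(-1, -9)) = Add(-1, 9) = 8)
Function('H')(B, l) = Mul(8, l) (Function('H')(B, l) = Mul(Add(8, -4), Add(l, l)) = Mul(4, Mul(2, l)) = Mul(8, l))
Add(Function('H')(-12, 6), -207) = Add(Mul(8, 6), -207) = Add(48, -207) = -159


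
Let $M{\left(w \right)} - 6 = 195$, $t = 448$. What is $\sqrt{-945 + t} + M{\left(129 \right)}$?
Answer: $201 + i \sqrt{497} \approx 201.0 + 22.293 i$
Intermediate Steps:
$M{\left(w \right)} = 201$ ($M{\left(w \right)} = 6 + 195 = 201$)
$\sqrt{-945 + t} + M{\left(129 \right)} = \sqrt{-945 + 448} + 201 = \sqrt{-497} + 201 = i \sqrt{497} + 201 = 201 + i \sqrt{497}$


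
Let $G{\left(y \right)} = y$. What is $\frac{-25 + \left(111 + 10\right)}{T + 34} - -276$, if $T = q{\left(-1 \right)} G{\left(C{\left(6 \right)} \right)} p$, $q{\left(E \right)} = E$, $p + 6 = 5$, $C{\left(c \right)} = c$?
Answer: $\frac{1392}{5} \approx 278.4$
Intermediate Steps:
$p = -1$ ($p = -6 + 5 = -1$)
$T = 6$ ($T = \left(-1\right) 6 \left(-1\right) = \left(-6\right) \left(-1\right) = 6$)
$\frac{-25 + \left(111 + 10\right)}{T + 34} - -276 = \frac{-25 + \left(111 + 10\right)}{6 + 34} - -276 = \frac{-25 + 121}{40} + 276 = 96 \cdot \frac{1}{40} + 276 = \frac{12}{5} + 276 = \frac{1392}{5}$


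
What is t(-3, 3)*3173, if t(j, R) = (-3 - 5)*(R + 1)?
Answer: -101536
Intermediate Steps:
t(j, R) = -8 - 8*R (t(j, R) = -8*(1 + R) = -8 - 8*R)
t(-3, 3)*3173 = (-8 - 8*3)*3173 = (-8 - 24)*3173 = -32*3173 = -101536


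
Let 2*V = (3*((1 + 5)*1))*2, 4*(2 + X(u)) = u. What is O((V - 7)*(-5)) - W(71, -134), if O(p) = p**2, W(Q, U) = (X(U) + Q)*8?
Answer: 2741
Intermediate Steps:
X(u) = -2 + u/4
W(Q, U) = -16 + 2*U + 8*Q (W(Q, U) = ((-2 + U/4) + Q)*8 = (-2 + Q + U/4)*8 = -16 + 2*U + 8*Q)
V = 18 (V = ((3*((1 + 5)*1))*2)/2 = ((3*(6*1))*2)/2 = ((3*6)*2)/2 = (18*2)/2 = (1/2)*36 = 18)
O((V - 7)*(-5)) - W(71, -134) = ((18 - 7)*(-5))**2 - (-16 + 2*(-134) + 8*71) = (11*(-5))**2 - (-16 - 268 + 568) = (-55)**2 - 1*284 = 3025 - 284 = 2741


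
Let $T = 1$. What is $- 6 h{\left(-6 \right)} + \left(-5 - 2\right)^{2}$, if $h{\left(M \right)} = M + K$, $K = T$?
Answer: $79$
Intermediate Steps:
$K = 1$
$h{\left(M \right)} = 1 + M$ ($h{\left(M \right)} = M + 1 = 1 + M$)
$- 6 h{\left(-6 \right)} + \left(-5 - 2\right)^{2} = - 6 \left(1 - 6\right) + \left(-5 - 2\right)^{2} = \left(-6\right) \left(-5\right) + \left(-7\right)^{2} = 30 + 49 = 79$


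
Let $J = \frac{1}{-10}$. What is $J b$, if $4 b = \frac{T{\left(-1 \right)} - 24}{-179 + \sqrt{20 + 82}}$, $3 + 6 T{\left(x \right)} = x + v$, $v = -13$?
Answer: $- \frac{28819}{7665360} - \frac{161 \sqrt{102}}{7665360} \approx -0.0039718$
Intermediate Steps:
$T{\left(x \right)} = - \frac{8}{3} + \frac{x}{6}$ ($T{\left(x \right)} = - \frac{1}{2} + \frac{x - 13}{6} = - \frac{1}{2} + \frac{-13 + x}{6} = - \frac{1}{2} + \left(- \frac{13}{6} + \frac{x}{6}\right) = - \frac{8}{3} + \frac{x}{6}$)
$J = - \frac{1}{10} \approx -0.1$
$b = - \frac{161}{24 \left(-179 + \sqrt{102}\right)}$ ($b = \frac{\left(\left(- \frac{8}{3} + \frac{1}{6} \left(-1\right)\right) - 24\right) \frac{1}{-179 + \sqrt{20 + 82}}}{4} = \frac{\left(\left(- \frac{8}{3} - \frac{1}{6}\right) - 24\right) \frac{1}{-179 + \sqrt{102}}}{4} = \frac{\left(- \frac{17}{6} - 24\right) \frac{1}{-179 + \sqrt{102}}}{4} = \frac{\left(- \frac{161}{6}\right) \frac{1}{-179 + \sqrt{102}}}{4} = - \frac{161}{24 \left(-179 + \sqrt{102}\right)} \approx 0.039718$)
$J b = - \frac{\frac{28819}{766536} + \frac{161 \sqrt{102}}{766536}}{10} = - \frac{28819}{7665360} - \frac{161 \sqrt{102}}{7665360}$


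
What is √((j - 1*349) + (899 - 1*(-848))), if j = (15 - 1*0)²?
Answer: √1623 ≈ 40.286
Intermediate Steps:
j = 225 (j = (15 + 0)² = 15² = 225)
√((j - 1*349) + (899 - 1*(-848))) = √((225 - 1*349) + (899 - 1*(-848))) = √((225 - 349) + (899 + 848)) = √(-124 + 1747) = √1623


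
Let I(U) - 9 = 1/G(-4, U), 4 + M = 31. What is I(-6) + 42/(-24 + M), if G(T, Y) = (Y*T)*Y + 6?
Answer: 3173/138 ≈ 22.993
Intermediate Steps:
M = 27 (M = -4 + 31 = 27)
G(T, Y) = 6 + T*Y**2 (G(T, Y) = (T*Y)*Y + 6 = T*Y**2 + 6 = 6 + T*Y**2)
I(U) = 9 + 1/(6 - 4*U**2)
I(-6) + 42/(-24 + M) = (-55 + 36*(-6)**2)/(2*(-3 + 2*(-6)**2)) + 42/(-24 + 27) = (-55 + 36*36)/(2*(-3 + 2*36)) + 42/3 = (-55 + 1296)/(2*(-3 + 72)) + (1/3)*42 = (1/2)*1241/69 + 14 = (1/2)*(1/69)*1241 + 14 = 1241/138 + 14 = 3173/138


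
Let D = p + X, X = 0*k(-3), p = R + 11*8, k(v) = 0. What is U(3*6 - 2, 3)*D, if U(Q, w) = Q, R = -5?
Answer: 1328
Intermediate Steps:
p = 83 (p = -5 + 11*8 = -5 + 88 = 83)
X = 0 (X = 0*0 = 0)
D = 83 (D = 83 + 0 = 83)
U(3*6 - 2, 3)*D = (3*6 - 2)*83 = (18 - 2)*83 = 16*83 = 1328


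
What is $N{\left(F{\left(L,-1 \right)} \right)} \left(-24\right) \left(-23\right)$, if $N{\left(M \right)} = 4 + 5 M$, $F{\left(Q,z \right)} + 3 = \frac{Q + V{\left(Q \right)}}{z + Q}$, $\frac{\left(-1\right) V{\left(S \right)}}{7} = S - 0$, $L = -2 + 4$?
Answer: $-39192$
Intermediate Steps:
$L = 2$
$V{\left(S \right)} = - 7 S$ ($V{\left(S \right)} = - 7 \left(S - 0\right) = - 7 \left(S + 0\right) = - 7 S$)
$F{\left(Q,z \right)} = -3 - \frac{6 Q}{Q + z}$ ($F{\left(Q,z \right)} = -3 + \frac{Q - 7 Q}{z + Q} = -3 + \frac{\left(-6\right) Q}{Q + z} = -3 - \frac{6 Q}{Q + z}$)
$N{\left(F{\left(L,-1 \right)} \right)} \left(-24\right) \left(-23\right) = \left(4 + 5 \frac{3 \left(\left(-1\right) \left(-1\right) - 6\right)}{2 - 1}\right) \left(-24\right) \left(-23\right) = \left(4 + 5 \frac{3 \left(1 - 6\right)}{1}\right) \left(-24\right) \left(-23\right) = \left(4 + 5 \cdot 3 \cdot 1 \left(-5\right)\right) \left(-24\right) \left(-23\right) = \left(4 + 5 \left(-15\right)\right) \left(-24\right) \left(-23\right) = \left(4 - 75\right) \left(-24\right) \left(-23\right) = \left(-71\right) \left(-24\right) \left(-23\right) = 1704 \left(-23\right) = -39192$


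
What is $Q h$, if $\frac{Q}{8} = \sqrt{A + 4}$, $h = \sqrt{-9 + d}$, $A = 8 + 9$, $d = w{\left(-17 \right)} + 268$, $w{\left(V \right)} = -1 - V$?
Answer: $40 \sqrt{231} \approx 607.95$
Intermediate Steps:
$d = 284$ ($d = \left(-1 - -17\right) + 268 = \left(-1 + 17\right) + 268 = 16 + 268 = 284$)
$A = 17$
$h = 5 \sqrt{11}$ ($h = \sqrt{-9 + 284} = \sqrt{275} = 5 \sqrt{11} \approx 16.583$)
$Q = 8 \sqrt{21}$ ($Q = 8 \sqrt{17 + 4} = 8 \sqrt{21} \approx 36.661$)
$Q h = 8 \sqrt{21} \cdot 5 \sqrt{11} = 40 \sqrt{231}$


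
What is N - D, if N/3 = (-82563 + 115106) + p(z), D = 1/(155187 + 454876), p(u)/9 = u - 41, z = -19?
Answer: 58571538566/610063 ≈ 96009.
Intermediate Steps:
p(u) = -369 + 9*u (p(u) = 9*(u - 41) = 9*(-41 + u) = -369 + 9*u)
D = 1/610063 ≈ 1.6392e-6
N = 96009 (N = 3*((-82563 + 115106) + (-369 + 9*(-19))) = 3*(32543 + (-369 - 171)) = 3*(32543 - 540) = 3*32003 = 96009)
N - D = 96009 - 1*1/610063 = 96009 - 1/610063 = 58571538566/610063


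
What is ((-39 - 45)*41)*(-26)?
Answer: 89544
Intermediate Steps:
((-39 - 45)*41)*(-26) = -84*41*(-26) = -3444*(-26) = 89544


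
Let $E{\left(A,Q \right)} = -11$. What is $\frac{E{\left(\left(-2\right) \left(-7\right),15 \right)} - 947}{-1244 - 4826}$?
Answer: $\frac{479}{3035} \approx 0.15783$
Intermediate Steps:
$\frac{E{\left(\left(-2\right) \left(-7\right),15 \right)} - 947}{-1244 - 4826} = \frac{-11 - 947}{-1244 - 4826} = - \frac{958}{-6070} = \left(-958\right) \left(- \frac{1}{6070}\right) = \frac{479}{3035}$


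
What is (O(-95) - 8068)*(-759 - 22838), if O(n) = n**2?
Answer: -22582329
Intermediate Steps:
(O(-95) - 8068)*(-759 - 22838) = ((-95)**2 - 8068)*(-759 - 22838) = (9025 - 8068)*(-23597) = 957*(-23597) = -22582329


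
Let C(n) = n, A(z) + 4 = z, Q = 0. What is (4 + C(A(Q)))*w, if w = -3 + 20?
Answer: 0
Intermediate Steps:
A(z) = -4 + z
w = 17
(4 + C(A(Q)))*w = (4 + (-4 + 0))*17 = (4 - 4)*17 = 0*17 = 0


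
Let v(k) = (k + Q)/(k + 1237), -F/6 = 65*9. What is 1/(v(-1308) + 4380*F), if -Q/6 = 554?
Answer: -71/1091535168 ≈ -6.5046e-8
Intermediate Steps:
Q = -3324 (Q = -6*554 = -3324)
F = -3510 (F = -390*9 = -6*585 = -3510)
v(k) = (-3324 + k)/(1237 + k) (v(k) = (k - 3324)/(k + 1237) = (-3324 + k)/(1237 + k))
1/(v(-1308) + 4380*F) = 1/((-3324 - 1308)/(1237 - 1308) + 4380*(-3510)) = 1/(-4632/(-71) - 15373800) = 1/(-1/71*(-4632) - 15373800) = 1/(4632/71 - 15373800) = 1/(-1091535168/71) = -71/1091535168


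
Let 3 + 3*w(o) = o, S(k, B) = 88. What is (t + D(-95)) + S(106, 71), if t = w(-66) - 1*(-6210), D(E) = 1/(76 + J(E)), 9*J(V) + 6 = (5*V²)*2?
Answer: 570573209/90928 ≈ 6275.0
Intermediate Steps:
J(V) = -⅔ + 10*V²/9 (J(V) = -⅔ + ((5*V²)*2)/9 = -⅔ + (10*V²)/9 = -⅔ + 10*V²/9)
w(o) = -1 + o/3
D(E) = 1/(226/3 + 10*E²/9) (D(E) = 1/(76 + (-⅔ + 10*E²/9)) = 1/(226/3 + 10*E²/9))
t = 6187 (t = (-1 + (⅓)*(-66)) - 1*(-6210) = (-1 - 22) + 6210 = -23 + 6210 = 6187)
(t + D(-95)) + S(106, 71) = (6187 + 9/(2*(339 + 5*(-95)²))) + 88 = (6187 + 9/(2*(339 + 5*9025))) + 88 = (6187 + 9/(2*(339 + 45125))) + 88 = (6187 + (9/2)/45464) + 88 = (6187 + (9/2)*(1/45464)) + 88 = (6187 + 9/90928) + 88 = 562571545/90928 + 88 = 570573209/90928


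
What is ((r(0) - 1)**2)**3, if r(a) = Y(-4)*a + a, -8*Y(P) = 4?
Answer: 1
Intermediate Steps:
Y(P) = -1/2 (Y(P) = -1/8*4 = -1/2)
r(a) = a/2 (r(a) = -a/2 + a = a/2)
((r(0) - 1)**2)**3 = (((1/2)*0 - 1)**2)**3 = ((0 - 1)**2)**3 = ((-1)**2)**3 = 1**3 = 1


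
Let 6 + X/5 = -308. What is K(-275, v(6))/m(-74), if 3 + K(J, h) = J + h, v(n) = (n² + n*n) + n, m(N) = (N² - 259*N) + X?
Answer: -25/2884 ≈ -0.0086685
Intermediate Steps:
X = -1570 (X = -30 + 5*(-308) = -30 - 1540 = -1570)
m(N) = -1570 + N² - 259*N (m(N) = (N² - 259*N) - 1570 = -1570 + N² - 259*N)
v(n) = n + 2*n² (v(n) = (n² + n²) + n = 2*n² + n = n + 2*n²)
K(J, h) = -3 + J + h (K(J, h) = -3 + (J + h) = -3 + J + h)
K(-275, v(6))/m(-74) = (-3 - 275 + 6*(1 + 2*6))/(-1570 + (-74)² - 259*(-74)) = (-3 - 275 + 6*(1 + 12))/(-1570 + 5476 + 19166) = (-3 - 275 + 6*13)/23072 = (-3 - 275 + 78)*(1/23072) = -200*1/23072 = -25/2884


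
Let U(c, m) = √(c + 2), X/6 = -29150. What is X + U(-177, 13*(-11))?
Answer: -174900 + 5*I*√7 ≈ -1.749e+5 + 13.229*I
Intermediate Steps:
X = -174900 (X = 6*(-29150) = -174900)
U(c, m) = √(2 + c)
X + U(-177, 13*(-11)) = -174900 + √(2 - 177) = -174900 + √(-175) = -174900 + 5*I*√7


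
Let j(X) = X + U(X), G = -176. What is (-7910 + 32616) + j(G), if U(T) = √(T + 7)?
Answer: 24530 + 13*I ≈ 24530.0 + 13.0*I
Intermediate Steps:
U(T) = √(7 + T)
j(X) = X + √(7 + X)
(-7910 + 32616) + j(G) = (-7910 + 32616) + (-176 + √(7 - 176)) = 24706 + (-176 + √(-169)) = 24706 + (-176 + 13*I) = 24530 + 13*I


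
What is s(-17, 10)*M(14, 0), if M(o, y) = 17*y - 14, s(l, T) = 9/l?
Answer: 126/17 ≈ 7.4118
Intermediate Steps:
M(o, y) = -14 + 17*y
s(-17, 10)*M(14, 0) = (9/(-17))*(-14 + 17*0) = (9*(-1/17))*(-14 + 0) = -9/17*(-14) = 126/17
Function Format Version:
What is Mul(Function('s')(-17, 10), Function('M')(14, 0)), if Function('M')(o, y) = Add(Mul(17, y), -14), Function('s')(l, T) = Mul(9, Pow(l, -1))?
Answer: Rational(126, 17) ≈ 7.4118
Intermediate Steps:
Function('M')(o, y) = Add(-14, Mul(17, y))
Mul(Function('s')(-17, 10), Function('M')(14, 0)) = Mul(Mul(9, Pow(-17, -1)), Add(-14, Mul(17, 0))) = Mul(Mul(9, Rational(-1, 17)), Add(-14, 0)) = Mul(Rational(-9, 17), -14) = Rational(126, 17)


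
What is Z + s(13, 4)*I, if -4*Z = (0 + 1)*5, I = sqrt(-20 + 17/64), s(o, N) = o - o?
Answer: -5/4 ≈ -1.2500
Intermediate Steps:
s(o, N) = 0
I = I*sqrt(1263)/8 (I = sqrt(-20 + 17*(1/64)) = sqrt(-20 + 17/64) = sqrt(-1263/64) = I*sqrt(1263)/8 ≈ 4.4423*I)
Z = -5/4 (Z = -(0 + 1)*5/4 = -5/4 ≈ -1.2500)
Z + s(13, 4)*I = -5/4 + 0*(I*sqrt(1263)/8) = -5/4 + 0 = -5/4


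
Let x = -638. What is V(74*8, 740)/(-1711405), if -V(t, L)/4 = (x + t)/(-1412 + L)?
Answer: 23/143758020 ≈ 1.5999e-7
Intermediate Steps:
V(t, L) = -4*(-638 + t)/(-1412 + L)
V(74*8, 740)/(-1711405) = (4*(638 - 74*8)/(-1412 + 740))/(-1711405) = (4*(638 - 1*592)/(-672))*(-1/1711405) = (4*(-1/672)*(638 - 592))*(-1/1711405) = (4*(-1/672)*46)*(-1/1711405) = -23/84*(-1/1711405) = 23/143758020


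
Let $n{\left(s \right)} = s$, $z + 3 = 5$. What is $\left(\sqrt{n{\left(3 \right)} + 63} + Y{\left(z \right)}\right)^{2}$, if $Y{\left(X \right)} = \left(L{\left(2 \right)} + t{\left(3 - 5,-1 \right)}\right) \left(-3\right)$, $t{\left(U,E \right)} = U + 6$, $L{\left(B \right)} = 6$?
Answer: $\left(30 - \sqrt{66}\right)^{2} \approx 478.56$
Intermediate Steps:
$z = 2$ ($z = -3 + 5 = 2$)
$t{\left(U,E \right)} = 6 + U$
$Y{\left(X \right)} = -30$ ($Y{\left(X \right)} = \left(6 + \left(6 + \left(3 - 5\right)\right)\right) \left(-3\right) = \left(6 + \left(6 - 2\right)\right) \left(-3\right) = \left(6 + 4\right) \left(-3\right) = 10 \left(-3\right) = -30$)
$\left(\sqrt{n{\left(3 \right)} + 63} + Y{\left(z \right)}\right)^{2} = \left(\sqrt{3 + 63} - 30\right)^{2} = \left(\sqrt{66} - 30\right)^{2} = \left(-30 + \sqrt{66}\right)^{2}$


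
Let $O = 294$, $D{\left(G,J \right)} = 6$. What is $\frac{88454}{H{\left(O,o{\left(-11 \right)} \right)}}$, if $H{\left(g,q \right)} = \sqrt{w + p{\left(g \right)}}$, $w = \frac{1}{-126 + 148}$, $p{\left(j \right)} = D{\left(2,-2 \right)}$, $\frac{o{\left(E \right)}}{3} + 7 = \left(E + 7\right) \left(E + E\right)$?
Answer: $\frac{88454 \sqrt{2926}}{133} \approx 35975.0$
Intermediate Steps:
$o{\left(E \right)} = -21 + 6 E \left(7 + E\right)$ ($o{\left(E \right)} = -21 + 3 \left(E + 7\right) \left(E + E\right) = -21 + 3 \left(7 + E\right) 2 E = -21 + 3 \cdot 2 E \left(7 + E\right) = -21 + 6 E \left(7 + E\right)$)
$p{\left(j \right)} = 6$
$w = \frac{1}{22} \approx 0.045455$
$H{\left(g,q \right)} = \frac{\sqrt{2926}}{22}$ ($H{\left(g,q \right)} = \sqrt{\frac{1}{22} + 6} = \sqrt{\frac{133}{22}} = \frac{\sqrt{2926}}{22}$)
$\frac{88454}{H{\left(O,o{\left(-11 \right)} \right)}} = \frac{88454}{\frac{1}{22} \sqrt{2926}} = 88454 \frac{\sqrt{2926}}{133} = \frac{88454 \sqrt{2926}}{133}$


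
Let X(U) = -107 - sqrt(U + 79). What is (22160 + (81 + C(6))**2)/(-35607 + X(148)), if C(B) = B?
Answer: -1061741506/1275489569 + 29729*sqrt(227)/1275489569 ≈ -0.83207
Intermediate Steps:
X(U) = -107 - sqrt(79 + U)
(22160 + (81 + C(6))**2)/(-35607 + X(148)) = (22160 + (81 + 6)**2)/(-35607 + (-107 - sqrt(79 + 148))) = (22160 + 87**2)/(-35607 + (-107 - sqrt(227))) = (22160 + 7569)/(-35714 - sqrt(227)) = 29729/(-35714 - sqrt(227))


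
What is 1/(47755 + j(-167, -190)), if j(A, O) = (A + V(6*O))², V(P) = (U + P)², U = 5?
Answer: 1/1659093459119 ≈ 6.0274e-13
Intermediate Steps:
V(P) = (5 + P)²
j(A, O) = (A + (5 + 6*O)²)²
1/(47755 + j(-167, -190)) = 1/(47755 + (-167 + (5 + 6*(-190))²)²) = 1/(47755 + (-167 + (5 - 1140)²)²) = 1/(47755 + (-167 + (-1135)²)²) = 1/(47755 + (-167 + 1288225)²) = 1/(47755 + 1288058²) = 1/(47755 + 1659093411364) = 1/1659093459119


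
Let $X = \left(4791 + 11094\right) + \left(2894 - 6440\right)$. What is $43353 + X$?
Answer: $55692$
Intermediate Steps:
$X = 12339$ ($X = 15885 + \left(2894 - 6440\right) = 15885 - 3546 = 12339$)
$43353 + X = 43353 + 12339 = 55692$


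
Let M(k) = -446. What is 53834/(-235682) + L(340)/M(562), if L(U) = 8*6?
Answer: -8830675/26278543 ≈ -0.33604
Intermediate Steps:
L(U) = 48
53834/(-235682) + L(340)/M(562) = 53834/(-235682) + 48/(-446) = 53834*(-1/235682) + 48*(-1/446) = -26917/117841 - 24/223 = -8830675/26278543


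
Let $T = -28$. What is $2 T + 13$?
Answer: $-43$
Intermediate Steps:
$2 T + 13 = 2 \left(-28\right) + 13 = -56 + 13 = -43$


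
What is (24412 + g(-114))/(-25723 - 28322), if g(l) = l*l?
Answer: -37408/54045 ≈ -0.69216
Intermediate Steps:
g(l) = l²
(24412 + g(-114))/(-25723 - 28322) = (24412 + (-114)²)/(-25723 - 28322) = (24412 + 12996)/(-54045) = 37408*(-1/54045) = -37408/54045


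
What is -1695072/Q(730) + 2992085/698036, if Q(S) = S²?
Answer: 102815204477/92995846100 ≈ 1.1056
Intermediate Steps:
-1695072/Q(730) + 2992085/698036 = -1695072/(730²) + 2992085/698036 = -1695072/532900 + 2992085*(1/698036) = -1695072*1/532900 + 2992085/698036 = -423768/133225 + 2992085/698036 = 102815204477/92995846100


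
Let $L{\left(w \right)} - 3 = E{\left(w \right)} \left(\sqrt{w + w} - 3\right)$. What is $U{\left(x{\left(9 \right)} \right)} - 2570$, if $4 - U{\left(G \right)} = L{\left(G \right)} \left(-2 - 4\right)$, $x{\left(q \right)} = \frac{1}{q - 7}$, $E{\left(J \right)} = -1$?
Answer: $-2536$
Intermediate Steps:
$L{\left(w \right)} = 6 - \sqrt{2} \sqrt{w}$ ($L{\left(w \right)} = 3 - \left(\sqrt{w + w} - 3\right) = 3 - \left(\sqrt{2 w} - 3\right) = 3 - \left(\sqrt{2} \sqrt{w} - 3\right) = 3 - \left(-3 + \sqrt{2} \sqrt{w}\right) = 6 - \sqrt{2} \sqrt{w}$)
$x{\left(q \right)} = \frac{1}{-7 + q}$
$U{\left(G \right)} = 40 - 6 \sqrt{2} \sqrt{G}$ ($U{\left(G \right)} = 4 - \left(6 - \sqrt{2} \sqrt{G}\right) \left(-2 - 4\right) = 4 - \left(6 - \sqrt{2} \sqrt{G}\right) \left(-6\right) = 4 - \left(-36 + 6 \sqrt{2} \sqrt{G}\right) = 40 - 6 \sqrt{2} \sqrt{G}$)
$U{\left(x{\left(9 \right)} \right)} - 2570 = \left(40 - 6 \sqrt{2} \sqrt{\frac{1}{-7 + 9}}\right) - 2570 = \left(40 - 6 \sqrt{2} \sqrt{\frac{1}{2}}\right) - 2570 = \left(40 - \frac{6 \sqrt{2}}{\sqrt{2}}\right) - 2570 = \left(40 - 6 \sqrt{2} \frac{\sqrt{2}}{2}\right) - 2570 = \left(40 - 6\right) - 2570 = 34 - 2570 = -2536$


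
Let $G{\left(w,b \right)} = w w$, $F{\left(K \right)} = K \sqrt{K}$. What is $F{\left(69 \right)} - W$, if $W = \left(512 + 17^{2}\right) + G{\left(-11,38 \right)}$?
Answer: $-922 + 69 \sqrt{69} \approx -348.84$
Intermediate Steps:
$F{\left(K \right)} = K^{\frac{3}{2}}$
$G{\left(w,b \right)} = w^{2}$
$W = 922$ ($W = \left(512 + 17^{2}\right) + \left(-11\right)^{2} = \left(512 + 289\right) + 121 = 801 + 121 = 922$)
$F{\left(69 \right)} - W = 69^{\frac{3}{2}} - 922 = 69 \sqrt{69} - 922 = -922 + 69 \sqrt{69}$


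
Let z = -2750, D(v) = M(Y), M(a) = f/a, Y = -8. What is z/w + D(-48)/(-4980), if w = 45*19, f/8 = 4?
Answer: -228193/70965 ≈ -3.2156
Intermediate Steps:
f = 32 (f = 8*4 = 32)
M(a) = 32/a
D(v) = -4 (D(v) = 32/(-8) = 32*(-⅛) = -4)
w = 855
z/w + D(-48)/(-4980) = -2750/855 - 4/(-4980) = -2750*1/855 - 4*(-1/4980) = -550/171 + 1/1245 = -228193/70965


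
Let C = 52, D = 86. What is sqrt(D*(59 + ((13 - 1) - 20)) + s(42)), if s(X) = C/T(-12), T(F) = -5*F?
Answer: sqrt(987045)/15 ≈ 66.233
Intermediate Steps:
s(X) = 13/15 (s(X) = 52/((-5*(-12))) = 52/60 = 52*(1/60) = 13/15)
sqrt(D*(59 + ((13 - 1) - 20)) + s(42)) = sqrt(86*(59 + ((13 - 1) - 20)) + 13/15) = sqrt(86*(59 + (12 - 20)) + 13/15) = sqrt(86*(59 - 8) + 13/15) = sqrt(86*51 + 13/15) = sqrt(4386 + 13/15) = sqrt(65803/15) = sqrt(987045)/15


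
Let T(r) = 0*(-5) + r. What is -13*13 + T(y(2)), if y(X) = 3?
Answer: -166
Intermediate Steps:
T(r) = r (T(r) = 0 + r = r)
-13*13 + T(y(2)) = -13*13 + 3 = -169 + 3 = -166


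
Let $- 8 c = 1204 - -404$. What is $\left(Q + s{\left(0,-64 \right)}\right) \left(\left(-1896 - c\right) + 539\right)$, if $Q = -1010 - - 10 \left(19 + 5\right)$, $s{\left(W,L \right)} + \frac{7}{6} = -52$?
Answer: $\frac{2854742}{3} \approx 9.5158 \cdot 10^{5}$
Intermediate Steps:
$s{\left(W,L \right)} = - \frac{319}{6}$ ($s{\left(W,L \right)} = - \frac{7}{6} - 52 = - \frac{319}{6}$)
$Q = -770$ ($Q = -1010 - \left(-10\right) 24 = -1010 - -240 = -1010 + 240 = -770$)
$c = -201$ ($c = - \frac{1204 - -404}{8} = - \frac{1204 + 404}{8} = \left(- \frac{1}{8}\right) 1608 = -201$)
$\left(Q + s{\left(0,-64 \right)}\right) \left(\left(-1896 - c\right) + 539\right) = \left(-770 - \frac{319}{6}\right) \left(\left(-1896 - -201\right) + 539\right) = - \frac{4939 \left(\left(-1896 + 201\right) + 539\right)}{6} = - \frac{4939 \left(-1695 + 539\right)}{6} = \left(- \frac{4939}{6}\right) \left(-1156\right) = \frac{2854742}{3}$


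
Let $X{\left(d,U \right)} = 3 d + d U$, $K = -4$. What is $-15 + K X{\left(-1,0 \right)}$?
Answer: $-3$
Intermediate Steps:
$X{\left(d,U \right)} = 3 d + U d$
$-15 + K X{\left(-1,0 \right)} = -15 - 4 \left(- (3 + 0)\right) = -15 - 4 \left(\left(-1\right) 3\right) = -15 - -12 = -15 + 12 = -3$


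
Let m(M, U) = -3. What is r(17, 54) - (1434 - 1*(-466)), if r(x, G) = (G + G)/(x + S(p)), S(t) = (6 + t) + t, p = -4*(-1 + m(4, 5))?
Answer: -104392/55 ≈ -1898.0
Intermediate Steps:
p = 16 (p = -4*(-1 - 3) = -4*(-4) = 16)
S(t) = 6 + 2*t
r(x, G) = 2*G/(38 + x) (r(x, G) = (G + G)/(x + (6 + 2*16)) = (2*G)/(x + (6 + 32)) = (2*G)/(x + 38) = (2*G)/(38 + x) = 2*G/(38 + x))
r(17, 54) - (1434 - 1*(-466)) = 2*54/(38 + 17) - (1434 - 1*(-466)) = 2*54/55 - (1434 + 466) = 2*54*(1/55) - 1*1900 = 108/55 - 1900 = -104392/55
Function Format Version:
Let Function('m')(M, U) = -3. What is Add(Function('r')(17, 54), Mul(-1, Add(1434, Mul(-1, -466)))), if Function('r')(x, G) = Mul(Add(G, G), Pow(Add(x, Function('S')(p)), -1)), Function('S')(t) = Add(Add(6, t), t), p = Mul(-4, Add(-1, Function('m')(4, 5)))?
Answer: Rational(-104392, 55) ≈ -1898.0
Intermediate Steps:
p = 16 (p = Mul(-4, Add(-1, -3)) = Mul(-4, -4) = 16)
Function('S')(t) = Add(6, Mul(2, t))
Function('r')(x, G) = Mul(2, G, Pow(Add(38, x), -1)) (Function('r')(x, G) = Mul(Add(G, G), Pow(Add(x, Add(6, Mul(2, 16))), -1)) = Mul(Mul(2, G), Pow(Add(x, Add(6, 32)), -1)) = Mul(Mul(2, G), Pow(Add(x, 38), -1)) = Mul(Mul(2, G), Pow(Add(38, x), -1)) = Mul(2, G, Pow(Add(38, x), -1)))
Add(Function('r')(17, 54), Mul(-1, Add(1434, Mul(-1, -466)))) = Add(Mul(2, 54, Pow(Add(38, 17), -1)), Mul(-1, Add(1434, Mul(-1, -466)))) = Add(Mul(2, 54, Pow(55, -1)), Mul(-1, Add(1434, 466))) = Add(Mul(2, 54, Rational(1, 55)), Mul(-1, 1900)) = Add(Rational(108, 55), -1900) = Rational(-104392, 55)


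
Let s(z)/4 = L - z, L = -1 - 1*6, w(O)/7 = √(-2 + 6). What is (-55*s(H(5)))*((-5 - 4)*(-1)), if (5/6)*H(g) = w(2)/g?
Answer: 102564/5 ≈ 20513.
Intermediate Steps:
w(O) = 14 (w(O) = 7*√(-2 + 6) = 7*√4 = 7*2 = 14)
L = -7 (L = -1 - 6 = -7)
H(g) = 84/(5*g) (H(g) = 6*(14/g)/5 = 84/(5*g))
s(z) = -28 - 4*z (s(z) = 4*(-7 - z) = -28 - 4*z)
(-55*s(H(5)))*((-5 - 4)*(-1)) = (-55*(-28 - 336/(5*5)))*((-5 - 4)*(-1)) = (-55*(-28 - 336/(5*5)))*(-9*(-1)) = -55*(-28 - 4*84/25)*9 = -55*(-28 - 336/25)*9 = -55*(-1036/25)*9 = (11396/5)*9 = 102564/5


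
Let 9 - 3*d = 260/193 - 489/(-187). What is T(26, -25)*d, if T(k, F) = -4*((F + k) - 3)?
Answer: 1454576/108273 ≈ 13.434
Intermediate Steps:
T(k, F) = 12 - 4*F - 4*k (T(k, F) = -4*(-3 + F + k) = 12 - 4*F - 4*k)
d = 181822/108273 (d = 3 - (260/193 - 489/(-187))/3 = 3 - (260*(1/193) - 489*(-1/187))/3 = 3 - (260/193 + 489/187)/3 = 3 - 1/3*142997/36091 = 3 - 142997/108273 = 181822/108273 ≈ 1.6793)
T(26, -25)*d = (12 - 4*(-25) - 4*26)*(181822/108273) = (12 + 100 - 104)*(181822/108273) = 8*(181822/108273) = 1454576/108273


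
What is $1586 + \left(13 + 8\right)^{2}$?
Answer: $2027$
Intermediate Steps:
$1586 + \left(13 + 8\right)^{2} = 1586 + 21^{2} = 1586 + 441 = 2027$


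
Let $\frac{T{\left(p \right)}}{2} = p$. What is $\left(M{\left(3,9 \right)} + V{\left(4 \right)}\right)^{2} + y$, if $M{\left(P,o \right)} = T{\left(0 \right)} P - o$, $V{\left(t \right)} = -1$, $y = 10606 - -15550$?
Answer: $26256$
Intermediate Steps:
$T{\left(p \right)} = 2 p$
$y = 26156$ ($y = 10606 + 15550 = 26156$)
$M{\left(P,o \right)} = - o$ ($M{\left(P,o \right)} = 2 \cdot 0 P - o = 0 P - o = 0 - o = - o$)
$\left(M{\left(3,9 \right)} + V{\left(4 \right)}\right)^{2} + y = \left(\left(-1\right) 9 - 1\right)^{2} + 26156 = \left(-9 - 1\right)^{2} + 26156 = \left(-10\right)^{2} + 26156 = 100 + 26156 = 26256$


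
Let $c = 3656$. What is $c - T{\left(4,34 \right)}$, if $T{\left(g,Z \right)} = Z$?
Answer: $3622$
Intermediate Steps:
$c - T{\left(4,34 \right)} = 3656 - 34 = 3622$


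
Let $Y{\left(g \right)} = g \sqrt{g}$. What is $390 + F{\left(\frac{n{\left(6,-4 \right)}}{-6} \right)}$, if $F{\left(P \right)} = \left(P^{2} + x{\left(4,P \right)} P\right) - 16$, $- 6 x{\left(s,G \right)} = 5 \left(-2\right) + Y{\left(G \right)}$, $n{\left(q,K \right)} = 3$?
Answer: $\frac{4481}{12} - \frac{i \sqrt{2}}{48} \approx 373.42 - 0.029463 i$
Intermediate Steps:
$Y{\left(g \right)} = g^{\frac{3}{2}}$
$x{\left(s,G \right)} = \frac{5}{3} - \frac{G^{\frac{3}{2}}}{6}$ ($x{\left(s,G \right)} = - \frac{5 \left(-2\right) + G^{\frac{3}{2}}}{6} = - \frac{-10 + G^{\frac{3}{2}}}{6} = \frac{5}{3} - \frac{G^{\frac{3}{2}}}{6}$)
$F{\left(P \right)} = -16 + P^{2} + P \left(\frac{5}{3} - \frac{P^{\frac{3}{2}}}{6}\right)$ ($F{\left(P \right)} = \left(P^{2} + \left(\frac{5}{3} - \frac{P^{\frac{3}{2}}}{6}\right) P\right) - 16 = \left(P^{2} + P \left(\frac{5}{3} - \frac{P^{\frac{3}{2}}}{6}\right)\right) - 16 = -16 + P^{2} + P \left(\frac{5}{3} - \frac{P^{\frac{3}{2}}}{6}\right)$)
$390 + F{\left(\frac{n{\left(6,-4 \right)}}{-6} \right)} = 390 - \left(16 - \frac{1}{4} + \frac{\frac{3}{-6} \left(-10 + \left(\frac{3}{-6}\right)^{\frac{3}{2}}\right)}{6}\right) = 390 - \left(16 - \frac{1}{4} + \frac{3 \left(- \frac{1}{6}\right) \left(-10 + \left(3 \left(- \frac{1}{6}\right)\right)^{\frac{3}{2}}\right)}{6}\right) = 390 - \left(16 - \frac{1}{4} - \frac{-10 + \left(- \frac{1}{2}\right)^{\frac{3}{2}}}{12}\right) = 390 - \left(\frac{63}{4} - \frac{-10 - \frac{i \sqrt{2}}{4}}{12}\right) = 390 - \left(\frac{199}{12} + \frac{i \sqrt{2}}{48}\right) = \frac{4481}{12} - \frac{i \sqrt{2}}{48}$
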